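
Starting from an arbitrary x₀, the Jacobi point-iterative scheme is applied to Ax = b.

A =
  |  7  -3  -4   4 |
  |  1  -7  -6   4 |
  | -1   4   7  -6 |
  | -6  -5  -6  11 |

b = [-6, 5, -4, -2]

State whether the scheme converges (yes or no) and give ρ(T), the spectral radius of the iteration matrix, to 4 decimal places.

Diagonal D = diag(7, -7, 7, 11); L, U strict lower/upper.
Jacobi T = -D⁻¹(L+U): T[1,2] = -(-6)/(-7) = -0.8571; T[1,1] = 0.
  T[0,:] = [+0.0000, +0.4286, +0.5714, -0.5714]
  T[1,:] = [+0.1429, +0.0000, -0.8571, +0.5714]
  T[2,:] = [+0.1429, -0.5714, +0.0000, +0.8571]
  T[3,:] = [+0.5455, +0.4545, +0.5455, +0.0000]
|roots of det(T-λI)|: 1.1220, 0.7263, 0.5383, 0.1426.
ρ = 1.1220; 1.1220 > 1, so it fails to converge.

no, ρ = 1.1220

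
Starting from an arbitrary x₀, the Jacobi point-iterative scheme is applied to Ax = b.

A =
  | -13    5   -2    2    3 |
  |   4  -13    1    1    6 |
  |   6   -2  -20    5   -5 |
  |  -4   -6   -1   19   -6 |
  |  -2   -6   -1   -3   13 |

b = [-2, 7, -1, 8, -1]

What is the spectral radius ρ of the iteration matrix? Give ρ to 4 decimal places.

Let D = diag(-13, -13, -20, 19, 13); L, U the strict triangles.
T_J = -D⁻¹(L+U): T[0,4] = -(3)/(-13) = +0.2308; T[0,0] = 0.
  T[0,:] = [+0.0000 +0.3846 -0.1538 +0.1538 +0.2308]
  T[1,:] = [+0.3077 +0.0000 +0.0769 +0.0769 +0.4615]
  T[2,:] = [+0.3000 -0.1000 +0.0000 +0.2500 -0.2500]
  T[3,:] = [+0.2105 +0.3158 +0.0526 +0.0000 +0.3158]
  T[4,:] = [+0.1538 +0.4615 +0.0769 +0.2308 +0.0000]
|λ(T)| sorted: 0.8335, 0.5008, 0.2542, 0.2542, 0.1408.
ρ(T) = max|λ| = 0.8335; 0.8335 < 1, so it converges for any x₀.

0.8335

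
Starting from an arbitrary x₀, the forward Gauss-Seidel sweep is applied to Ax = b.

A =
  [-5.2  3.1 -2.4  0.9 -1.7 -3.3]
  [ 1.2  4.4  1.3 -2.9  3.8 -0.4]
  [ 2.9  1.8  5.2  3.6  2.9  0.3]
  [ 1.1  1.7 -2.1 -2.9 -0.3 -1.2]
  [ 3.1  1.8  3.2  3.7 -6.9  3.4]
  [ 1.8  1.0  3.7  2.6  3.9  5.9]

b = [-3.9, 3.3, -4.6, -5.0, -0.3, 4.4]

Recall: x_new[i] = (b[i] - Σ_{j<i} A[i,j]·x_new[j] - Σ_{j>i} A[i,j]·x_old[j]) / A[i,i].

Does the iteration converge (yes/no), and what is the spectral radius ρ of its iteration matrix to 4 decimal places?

no, ρ = 1.6601

A = D + L + U where D = diag(-5.2, 4.4, 5.2, -2.9, -6.9, 5.9).
T_GS = -(D+L)⁻¹U: row 0 first, T[0,5] = -(-3.3)/(-5.2) = -0.6346; later rows by forward substitution.
  T[0,:] = [+0.0000 +0.5962 -0.4615 +0.1731 -0.3269 -0.6346]
  T[1,:] = [+0.0000 -0.1626 -0.1696 +0.6119 -0.7745 +0.2640]
  T[2,:] = [+0.0000 -0.2762 +0.3161 -1.0006 -0.1073 +0.2048]
  T[3,:] = [+0.0000 +0.3308 -0.5034 +1.1489 -0.6038 -0.6481]
  T[4,:] = [+0.0000 +0.2747 -0.3749 +0.3894 -0.7224 +0.0240]
  T[5,:] = [+0.0000 -0.3085 +0.4410 -0.2927 +1.0419 +0.2902]
|roots of det(T-λI)|: 1.6601, 0.5800, 0.5800, 0.2231, 0.0152, 0.0000.
ρ(T) = max|λ| = 1.6601; 1.6601 > 1, so it fails to converge.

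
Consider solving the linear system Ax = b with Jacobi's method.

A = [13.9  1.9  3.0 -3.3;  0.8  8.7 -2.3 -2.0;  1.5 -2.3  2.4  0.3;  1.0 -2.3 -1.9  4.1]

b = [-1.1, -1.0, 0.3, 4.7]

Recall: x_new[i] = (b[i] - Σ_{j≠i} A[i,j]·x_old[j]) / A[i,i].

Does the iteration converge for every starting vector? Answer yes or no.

yes

Write A = D+L+U with D = diag(13.9, 8.7, 2.4, 4.1).
Jacobi: T = -D⁻¹(L+U), T[0,2] = -(3)/(13.9) = -0.2158; T[0,0] = 0.
  T[0,:] = [+0.0000, -0.1367, -0.2158, +0.2374]
  T[1,:] = [-0.0920, +0.0000, +0.2644, +0.2299]
  T[2,:] = [-0.6250, +0.9583, +0.0000, -0.1250]
  T[3,:] = [-0.2439, +0.5610, +0.4634, +0.0000]
moduli |λ_i(T)| = 0.6685, 0.5189, 0.2990, 0.1494.
ρ = 0.6685; 0.6685 < 1, so it converges for any x₀.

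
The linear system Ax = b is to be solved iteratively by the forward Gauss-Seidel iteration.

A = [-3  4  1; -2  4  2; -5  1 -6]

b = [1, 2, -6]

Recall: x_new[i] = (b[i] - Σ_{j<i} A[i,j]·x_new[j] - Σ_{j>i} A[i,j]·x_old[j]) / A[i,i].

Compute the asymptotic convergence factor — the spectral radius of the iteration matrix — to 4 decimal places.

0.9304

Let D = diag(-3, 4, -6); L, U the strict triangles.
T_GS = -(D+L)⁻¹U: row 0 first, T[0,2] = -(1)/(-3) = +0.3333; later rows by forward substitution.
  T[0,:] = [+0.0000 +1.3333 +0.3333]
  T[1,:] = [+0.0000 +0.6667 -0.3333]
  T[2,:] = [+0.0000 -1.0000 -0.3333]
|roots of det(T-λI)|: 0.9304, 0.5971, 0.0000.
ρ = 0.9304; 0.9304 < 1: convergent.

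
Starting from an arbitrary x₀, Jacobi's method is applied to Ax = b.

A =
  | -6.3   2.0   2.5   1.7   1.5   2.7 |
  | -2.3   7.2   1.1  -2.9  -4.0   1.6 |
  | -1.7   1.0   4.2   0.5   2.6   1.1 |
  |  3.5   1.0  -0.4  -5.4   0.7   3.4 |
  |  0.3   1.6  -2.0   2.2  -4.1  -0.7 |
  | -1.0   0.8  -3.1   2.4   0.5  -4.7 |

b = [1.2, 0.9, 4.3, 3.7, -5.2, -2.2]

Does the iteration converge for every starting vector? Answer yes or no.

no

Split A = D + L + U, D = diag(-6.3, 7.2, 4.2, -5.4, -4.1, -4.7).
T_J = -D⁻¹(L+U): T[2,4] = -(2.6)/(4.2) = -0.6190; T[2,2] = 0.
  T[0,:] = [+0.0000  +0.3175  +0.3968  +0.2698  +0.2381  +0.4286]
  T[1,:] = [+0.3194  +0.0000  -0.1528  +0.4028  +0.5556  -0.2222]
  T[2,:] = [+0.4048  -0.2381  +0.0000  -0.1190  -0.6190  -0.2619]
  T[3,:] = [+0.6481  +0.1852  -0.0741  +0.0000  +0.1296  +0.6296]
  T[4,:] = [+0.0732  +0.3902  -0.4878  +0.5366  +0.0000  -0.1707]
  T[5,:] = [-0.2128  +0.1702  -0.6596  +0.5106  +0.1064  +0.0000]
|eigenvalues of T|: 1.2478, 0.7801, 0.7801, 0.4319, 0.4217, 0.4217.
ρ(T) = max|λ| = 1.2478; 1.2478 > 1, so it fails to converge.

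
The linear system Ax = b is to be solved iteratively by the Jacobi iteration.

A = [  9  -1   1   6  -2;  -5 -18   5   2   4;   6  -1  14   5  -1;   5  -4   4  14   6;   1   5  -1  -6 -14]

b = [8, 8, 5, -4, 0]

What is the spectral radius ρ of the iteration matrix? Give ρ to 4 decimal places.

0.8499

Diagonal D = diag(9, -18, 14, 14, -14); L, U strict lower/upper.
T_J = -D⁻¹(L+U): T[0,1] = -(-1)/(9) = +0.1111; T[0,0] = 0.
  T[0,:] = [+0.0000 +0.1111 -0.1111 -0.6667 +0.2222]
  T[1,:] = [-0.2778 +0.0000 +0.2778 +0.1111 +0.2222]
  T[2,:] = [-0.4286 +0.0714 +0.0000 -0.3571 +0.0714]
  T[3,:] = [-0.3571 +0.2857 -0.2857 +0.0000 -0.4286]
  T[4,:] = [+0.0714 +0.3571 -0.0714 -0.4286 +0.0000]
|λ(T)| sorted: 0.8499, 0.6909, 0.3131, 0.2428, 0.0887.
ρ = 0.8499; 0.8499 < 1, so it converges for any x₀.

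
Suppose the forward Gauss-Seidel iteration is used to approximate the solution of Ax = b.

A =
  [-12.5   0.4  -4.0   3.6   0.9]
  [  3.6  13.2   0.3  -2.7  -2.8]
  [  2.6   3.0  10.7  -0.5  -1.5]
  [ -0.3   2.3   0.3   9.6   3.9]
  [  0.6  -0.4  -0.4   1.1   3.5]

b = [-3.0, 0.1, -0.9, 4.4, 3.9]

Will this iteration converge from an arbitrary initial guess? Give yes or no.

yes

A = D + L + U where D = diag(-12.5, 13.2, 10.7, 9.6, 3.5).
GS T = -(D+L)⁻¹U: row 0 first, T[0,1] = -(0.4)/(-12.5) = +0.0320; later rows by forward substitution.
  T[0,:] = [+0.0000 +0.0320 -0.3200 +0.2880 +0.0720]
  T[1,:] = [+0.0000 -0.0087 +0.0645 +0.1260 +0.1925]
  T[2,:] = [+0.0000 -0.0053 +0.0597 -0.0586 +0.0687]
  T[3,:] = [+0.0000 +0.0033 -0.0273 -0.0194 -0.4523]
  T[4,:] = [+0.0000 -0.0081 +0.0776 -0.0356 +0.1596]
|λ(T)| sorted: 0.2744, 0.0705, 0.0705, 0.0017, 0.0000.
ρ(T) = max|λ| = 0.2744; 0.2744 < 1, so it converges for any x₀.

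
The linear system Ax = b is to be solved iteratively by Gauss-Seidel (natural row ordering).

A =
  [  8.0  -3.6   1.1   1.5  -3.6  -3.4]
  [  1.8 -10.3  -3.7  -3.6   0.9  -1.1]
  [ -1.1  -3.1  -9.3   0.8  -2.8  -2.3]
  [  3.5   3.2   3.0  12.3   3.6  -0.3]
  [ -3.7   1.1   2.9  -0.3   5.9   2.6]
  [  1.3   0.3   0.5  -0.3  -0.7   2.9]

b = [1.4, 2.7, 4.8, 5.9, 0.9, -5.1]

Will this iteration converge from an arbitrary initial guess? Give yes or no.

yes

Let D = diag(8, -10.3, -9.3, 12.3, 5.9, 2.9); L, U the strict triangles.
Gauss-Seidel: T = -(D+L)⁻¹U, row 0 first, T[0,4] = -(-3.6)/(8) = +0.4500; later rows by forward substitution.
  T[0,:] = [+0.0000, +0.4500, -0.1375, -0.1875, +0.4500, +0.4250]
  T[1,:] = [+0.0000, +0.0786, -0.3833, -0.3823, +0.1660, -0.0325]
  T[2,:] = [+0.0000, -0.0794, +0.1440, +0.2356, -0.4096, -0.2867]
  T[3,:] = [+0.0000, -0.1291, +0.1037, +0.0953, -0.3640, -0.0181]
  T[4,:] = [+0.0000, +0.3000, -0.0803, -0.1573, +0.4341, -0.0281]
  T[5,:] = [+0.0000, -0.1371, +0.0678, +0.0549, -0.0811, -0.1464]
moduli |λ_i(T)| = 0.8866, 0.2545, 0.2545, 0.2146, 0.0652, 0.0000.
ρ = 0.8866; 0.8866 < 1: convergent.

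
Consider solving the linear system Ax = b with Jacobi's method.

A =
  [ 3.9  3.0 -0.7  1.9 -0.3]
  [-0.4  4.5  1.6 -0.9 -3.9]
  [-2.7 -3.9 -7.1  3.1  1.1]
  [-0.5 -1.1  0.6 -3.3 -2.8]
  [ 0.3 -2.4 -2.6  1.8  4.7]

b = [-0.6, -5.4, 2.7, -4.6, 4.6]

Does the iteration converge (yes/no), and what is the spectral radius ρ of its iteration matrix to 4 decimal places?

Split A = D + L + U, D = diag(3.9, 4.5, -7.1, -3.3, 4.7).
T_J = -D⁻¹(L+U): T[1,2] = -(1.6)/(4.5) = -0.3556; T[1,1] = 0.
  T[0,:] = [+0.0000, -0.7692, +0.1795, -0.4872, +0.0769]
  T[1,:] = [+0.0889, +0.0000, -0.3556, +0.2000, +0.8667]
  T[2,:] = [-0.3803, -0.5493, +0.0000, +0.4366, +0.1549]
  T[3,:] = [-0.1515, -0.3333, +0.1818, +0.0000, -0.8485]
  T[4,:] = [-0.0638, +0.5106, +0.5532, -0.3830, +0.0000]
moduli |λ_i(T)| = 1.2044, 0.5049, 0.5049, 0.1948, 0.0055.
spectral radius ρ = 1.2044; 1.2044 > 1: divergent.

no, ρ = 1.2044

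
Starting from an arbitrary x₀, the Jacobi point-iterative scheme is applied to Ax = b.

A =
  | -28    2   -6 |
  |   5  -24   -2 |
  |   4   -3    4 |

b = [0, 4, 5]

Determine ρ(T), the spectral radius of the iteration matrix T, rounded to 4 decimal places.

0.4741

Split A = D + L + U, D = diag(-28, -24, 4).
Jacobi T = -D⁻¹(L+U): T[0,2] = -(-6)/(-28) = -0.2143; T[0,0] = 0.
  T[0,:] = [+0.0000  +0.0714  -0.2143]
  T[1,:] = [+0.2083  +0.0000  -0.0833]
  T[2,:] = [-1.0000  +0.7500  +0.0000]
|eigenvalues of T|: 0.4741, 0.2410, 0.2410.
spectral radius ρ = 0.4741; 0.4741 < 1: convergent.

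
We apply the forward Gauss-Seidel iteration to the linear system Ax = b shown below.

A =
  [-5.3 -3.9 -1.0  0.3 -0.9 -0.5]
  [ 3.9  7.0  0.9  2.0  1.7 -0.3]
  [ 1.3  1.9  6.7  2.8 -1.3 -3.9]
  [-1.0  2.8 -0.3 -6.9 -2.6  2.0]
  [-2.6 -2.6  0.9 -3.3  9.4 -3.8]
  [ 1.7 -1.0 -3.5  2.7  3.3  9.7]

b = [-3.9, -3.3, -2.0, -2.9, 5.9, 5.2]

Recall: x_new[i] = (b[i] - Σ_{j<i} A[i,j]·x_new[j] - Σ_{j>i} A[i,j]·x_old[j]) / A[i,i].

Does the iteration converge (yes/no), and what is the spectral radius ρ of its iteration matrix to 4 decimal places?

yes, ρ = 0.6047

Diagonal D = diag(-5.3, 7, 6.7, -6.9, 9.4, 9.7); L, U strict lower/upper.
Gauss-Seidel: T = -(D+L)⁻¹U, row 0 first, T[0,4] = -(-0.9)/(-5.3) = -0.1698; later rows by forward substitution.
  T[0,:] = [+0.0000, -0.7358, -0.1887, +0.0566, -0.1698, -0.0943]
  T[1,:] = [+0.0000, +0.4100, -0.0235, -0.3173, -0.1482, +0.0954]
  T[2,:] = [+0.0000, +0.0265, +0.0433, -0.3389, +0.2690, +0.5733]
  T[3,:] = [+0.0000, +0.2719, +0.0159, -0.1222, -0.4241, +0.3173]
  T[4,:] = [+0.0000, +0.0028, -0.0572, -0.0825, -0.2626, +0.4611]
  T[5,:] = [+0.0000, +0.1042, +0.0613, -0.1028, +0.3189, -0.0119]
|eigenvalues of T|: 0.6047, 0.2959, 0.2261, 0.2261, 0.1154, 0.0000.
spectral radius ρ = 0.6047; 0.6047 < 1: convergent.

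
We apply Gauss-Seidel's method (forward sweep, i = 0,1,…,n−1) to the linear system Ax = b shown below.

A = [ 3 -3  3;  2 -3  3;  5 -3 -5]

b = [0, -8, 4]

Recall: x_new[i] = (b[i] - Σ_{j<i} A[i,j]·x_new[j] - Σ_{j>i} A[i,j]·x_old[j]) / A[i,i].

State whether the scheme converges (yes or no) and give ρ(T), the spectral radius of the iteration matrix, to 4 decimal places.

no, ρ = 1.3016

A = D + L + U where D = diag(3, -3, -5).
Gauss-Seidel: T = -(D+L)⁻¹U, row 0 first, T[0,2] = -(3)/(3) = -1.0000; later rows by forward substitution.
  T[0,:] = [+0.0000  +1.0000  -1.0000]
  T[1,:] = [+0.0000  +0.6667  +0.3333]
  T[2,:] = [+0.0000  +0.6000  -1.2000]
moduli |λ_i(T)| = 1.3016, 0.7683, 0.0000.
spectral radius ρ = 1.3016; 1.3016 > 1: divergent.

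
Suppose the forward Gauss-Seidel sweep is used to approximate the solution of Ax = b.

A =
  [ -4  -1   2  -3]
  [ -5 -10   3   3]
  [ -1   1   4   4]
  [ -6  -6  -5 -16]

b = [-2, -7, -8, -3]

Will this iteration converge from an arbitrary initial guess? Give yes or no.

yes

A = D + L + U where D = diag(-4, -10, 4, -16).
Gauss-Seidel: T = -(D+L)⁻¹U, row 0 first, T[0,1] = -(-1)/(-4) = -0.2500; later rows by forward substitution.
  T[0,:] = [+0.0000 -0.2500 +0.5000 -0.7500]
  T[1,:] = [+0.0000 +0.1250 +0.0500 +0.6750]
  T[2,:] = [+0.0000 -0.0938 +0.1125 -1.3562]
  T[3,:] = [+0.0000 +0.0762 -0.2414 +0.4520]
moduli |λ_i(T)| = 0.9289, 0.3310, 0.0915, 0.0000.
ρ(T) = max|λ| = 0.9289; 0.9289 < 1, so it converges for any x₀.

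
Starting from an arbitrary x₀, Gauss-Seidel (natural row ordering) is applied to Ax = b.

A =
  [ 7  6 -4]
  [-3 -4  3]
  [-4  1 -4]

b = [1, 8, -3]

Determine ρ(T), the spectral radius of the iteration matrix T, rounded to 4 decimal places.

0.8813

Let D = diag(7, -4, -4); L, U the strict triangles.
GS T = -(D+L)⁻¹U: row 0 first, T[0,1] = -(6)/(7) = -0.8571; later rows by forward substitution.
  T[0,:] = [+0.0000 -0.8571 +0.5714]
  T[1,:] = [+0.0000 +0.6429 +0.3214]
  T[2,:] = [+0.0000 +1.0179 -0.4911]
|λ(T)| sorted: 0.8813, 0.7295, 0.0000.
spectral radius ρ = 0.8813; 0.8813 < 1, so it converges for any x₀.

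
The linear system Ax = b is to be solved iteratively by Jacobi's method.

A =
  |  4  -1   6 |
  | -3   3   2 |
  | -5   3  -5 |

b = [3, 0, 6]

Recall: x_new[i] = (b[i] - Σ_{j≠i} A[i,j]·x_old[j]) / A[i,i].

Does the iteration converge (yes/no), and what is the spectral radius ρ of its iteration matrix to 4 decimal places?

no, ρ = 1.3727

A = D + L + U where D = diag(4, 3, -5).
Jacobi T = -D⁻¹(L+U): T[0,2] = -(6)/(4) = -1.5000; T[0,0] = 0.
  T[0,:] = [+0.0000 +0.2500 -1.5000]
  T[1,:] = [+1.0000 +0.0000 -0.6667]
  T[2,:] = [-1.0000 +0.6000 +0.0000]
eigenvalue magnitudes: 1.3727, 0.7309, 0.7309.
spectral radius ρ = 1.3727; 1.3727 > 1 ⇒ diverges.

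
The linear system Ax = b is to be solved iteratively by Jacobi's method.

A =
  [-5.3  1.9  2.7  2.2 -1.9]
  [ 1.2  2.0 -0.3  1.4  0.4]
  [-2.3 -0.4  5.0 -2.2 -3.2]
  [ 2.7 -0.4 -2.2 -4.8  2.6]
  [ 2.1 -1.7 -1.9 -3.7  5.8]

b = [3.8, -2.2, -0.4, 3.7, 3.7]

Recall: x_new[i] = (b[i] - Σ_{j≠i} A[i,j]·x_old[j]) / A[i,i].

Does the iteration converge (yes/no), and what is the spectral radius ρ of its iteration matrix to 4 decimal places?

Split A = D + L + U, D = diag(-5.3, 2, 5, -4.8, 5.8).
T_J = -D⁻¹(L+U): T[2,4] = -(-3.2)/(5) = +0.6400; T[2,2] = 0.
  T[0,:] = [+0.0000 +0.3585 +0.5094 +0.4151 -0.3585]
  T[1,:] = [-0.6000 +0.0000 +0.1500 -0.7000 -0.2000]
  T[2,:] = [+0.4600 +0.0800 +0.0000 +0.4400 +0.6400]
  T[3,:] = [+0.5625 -0.0833 -0.4583 +0.0000 +0.5417]
  T[4,:] = [-0.3621 +0.2931 +0.3276 +0.6379 +0.0000]
eigenvalue magnitudes: 1.1672, 0.4578, 0.4578, 0.3575, 0.3575.
ρ = 1.1672; 1.1672 > 1: divergent.

no, ρ = 1.1672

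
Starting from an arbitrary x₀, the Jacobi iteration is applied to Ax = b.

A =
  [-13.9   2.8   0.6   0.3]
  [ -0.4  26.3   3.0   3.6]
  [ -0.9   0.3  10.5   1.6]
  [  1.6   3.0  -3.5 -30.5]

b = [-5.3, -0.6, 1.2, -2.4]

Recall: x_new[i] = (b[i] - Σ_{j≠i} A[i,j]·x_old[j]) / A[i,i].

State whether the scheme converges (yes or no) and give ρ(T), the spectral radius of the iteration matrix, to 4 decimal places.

Split A = D + L + U, D = diag(-13.9, 26.3, 10.5, -30.5).
T_J = -D⁻¹(L+U): T[0,1] = -(2.8)/(-13.9) = +0.2014; T[0,0] = 0.
  T[0,:] = [+0.0000  +0.2014  +0.0432  +0.0216]
  T[1,:] = [+0.0152  +0.0000  -0.1141  -0.1369]
  T[2,:] = [+0.0857  -0.0286  +0.0000  -0.1524]
  T[3,:] = [+0.0525  +0.0984  -0.1148  +0.0000]
|roots of det(T-λI)|: 0.1989, 0.1358, 0.1257, 0.1257.
ρ(T) = max|λ| = 0.1989; 0.1989 < 1, so it converges for any x₀.

yes, ρ = 0.1989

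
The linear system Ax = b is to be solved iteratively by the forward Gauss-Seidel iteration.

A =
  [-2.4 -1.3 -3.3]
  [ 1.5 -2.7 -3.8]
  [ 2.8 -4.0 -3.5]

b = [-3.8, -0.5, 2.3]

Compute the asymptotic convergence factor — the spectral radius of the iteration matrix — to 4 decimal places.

Diagonal D = diag(-2.4, -2.7, -3.5); L, U strict lower/upper.
T_GS = -(D+L)⁻¹U: row 0 first, T[0,2] = -(-3.3)/(-2.4) = -1.3750; later rows by forward substitution.
  T[0,:] = [+0.0000, -0.5417, -1.3750]
  T[1,:] = [+0.0000, -0.3009, -2.1713]
  T[2,:] = [+0.0000, -0.0894, +1.3815]
|roots of det(T-λI)|: 1.4899, 0.4093, 0.0000.
ρ = 1.4899; 1.4899 > 1, so it fails to converge.

1.4899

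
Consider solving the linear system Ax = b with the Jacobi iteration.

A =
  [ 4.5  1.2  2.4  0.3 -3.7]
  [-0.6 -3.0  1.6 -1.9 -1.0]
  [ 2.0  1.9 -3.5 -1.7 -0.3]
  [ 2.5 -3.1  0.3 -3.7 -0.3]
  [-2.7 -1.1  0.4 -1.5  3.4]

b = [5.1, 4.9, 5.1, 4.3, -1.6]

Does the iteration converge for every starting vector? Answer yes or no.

no

Diagonal D = diag(4.5, -3, -3.5, -3.7, 3.4); L, U strict lower/upper.
Jacobi T = -D⁻¹(L+U): T[4,2] = -(0.4)/(3.4) = -0.1176; T[4,4] = 0.
  T[0,:] = [+0.0000, -0.2667, -0.5333, -0.0667, +0.8222]
  T[1,:] = [-0.2000, +0.0000, +0.5333, -0.6333, -0.3333]
  T[2,:] = [+0.5714, +0.5429, +0.0000, -0.4857, -0.0857]
  T[3,:] = [+0.6757, -0.8378, +0.0811, +0.0000, -0.0811]
  T[4,:] = [+0.7941, +0.3235, -0.1176, +0.4412, +0.0000]
moduli |λ_i(T)| = 1.2679, 0.7404, 0.7404, 0.6679, 0.3597.
spectral radius ρ = 1.2679; 1.2679 > 1: divergent.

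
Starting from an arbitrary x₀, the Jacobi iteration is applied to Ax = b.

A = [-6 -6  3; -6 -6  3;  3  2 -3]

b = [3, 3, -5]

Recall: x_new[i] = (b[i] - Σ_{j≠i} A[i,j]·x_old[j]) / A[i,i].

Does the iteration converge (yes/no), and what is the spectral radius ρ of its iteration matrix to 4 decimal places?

no, ρ = 1.5408

Let D = diag(-6, -6, -3); L, U the strict triangles.
T_J = -D⁻¹(L+U): T[0,1] = -(-6)/(-6) = -1.0000; T[0,0] = 0.
  T[0,:] = [+0.0000 -1.0000 +0.5000]
  T[1,:] = [-1.0000 +0.0000 +0.5000]
  T[2,:] = [+1.0000 +0.6667 +0.0000]
|eigenvalues of T|: 1.5408, 1.0000, 0.5408.
spectral radius ρ = 1.5408; 1.5408 > 1, so it fails to converge.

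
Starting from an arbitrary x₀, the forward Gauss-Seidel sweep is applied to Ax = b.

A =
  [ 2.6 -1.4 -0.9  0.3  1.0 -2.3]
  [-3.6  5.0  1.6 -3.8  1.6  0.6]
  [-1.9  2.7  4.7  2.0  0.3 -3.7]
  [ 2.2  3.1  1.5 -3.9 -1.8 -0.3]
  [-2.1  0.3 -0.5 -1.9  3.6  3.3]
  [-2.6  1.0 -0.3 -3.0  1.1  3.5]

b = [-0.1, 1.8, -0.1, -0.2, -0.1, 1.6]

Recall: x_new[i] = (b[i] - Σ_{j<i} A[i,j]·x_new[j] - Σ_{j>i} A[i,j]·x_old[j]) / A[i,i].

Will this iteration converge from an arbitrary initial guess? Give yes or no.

no

Split A = D + L + U, D = diag(2.6, 5, 4.7, -3.9, 3.6, 3.5).
T_GS = -(D+L)⁻¹U: row 0 first, T[0,5] = -(-2.3)/(2.6) = +0.8846; later rows by forward substitution.
  T[0,:] = [+0.0000 +0.5385 +0.3462 -0.1154 -0.3846 +0.8846]
  T[1,:] = [+0.0000 +0.3877 -0.0708 +0.6769 -0.5969 +0.5169]
  T[2,:] = [+0.0000 -0.0050 +0.1806 -0.8610 +0.1236 +0.8479]
  T[3,:] = [+0.0000 +0.6100 +0.2085 +0.1418 -1.1054 +1.1591]
  T[4,:] = [+0.0000 +0.6030 +0.3429 -0.1685 -0.7409 +0.2858]
  T[5,:] = [+0.0000 +0.6221 +0.3638 -0.1784 -0.8192 +1.4858]
|roots of det(T-λI)|: 1.6181, 0.7434, 0.5485, 0.2035, 0.1716, 0.0000.
ρ(T) = max|λ| = 1.6181; 1.6181 > 1 ⇒ diverges.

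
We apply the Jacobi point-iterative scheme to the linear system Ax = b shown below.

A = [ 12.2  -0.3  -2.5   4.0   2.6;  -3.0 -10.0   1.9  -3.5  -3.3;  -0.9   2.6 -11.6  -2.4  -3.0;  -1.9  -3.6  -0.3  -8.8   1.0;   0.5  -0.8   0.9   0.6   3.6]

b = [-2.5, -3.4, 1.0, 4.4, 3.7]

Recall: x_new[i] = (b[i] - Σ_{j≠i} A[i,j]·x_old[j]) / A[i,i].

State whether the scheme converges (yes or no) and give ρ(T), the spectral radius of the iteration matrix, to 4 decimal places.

A = D + L + U where D = diag(12.2, -10, -11.6, -8.8, 3.6).
T_J = -D⁻¹(L+U): T[1,2] = -(1.9)/(-10) = +0.1900; T[1,1] = 0.
  T[0,:] = [+0.0000  +0.0246  +0.2049  -0.3279  -0.2131]
  T[1,:] = [-0.3000  +0.0000  +0.1900  -0.3500  -0.3300]
  T[2,:] = [-0.0776  +0.2241  +0.0000  -0.2069  -0.2586]
  T[3,:] = [-0.2159  -0.4091  -0.0341  +0.0000  +0.1136]
  T[4,:] = [-0.1389  +0.2222  -0.2500  -0.1667  +0.0000]
|roots of det(T-λI)|: 0.5289, 0.4203, 0.1858, 0.1858, 0.1594.
spectral radius ρ = 0.5289; 0.5289 < 1 ⇒ converges.

yes, ρ = 0.5289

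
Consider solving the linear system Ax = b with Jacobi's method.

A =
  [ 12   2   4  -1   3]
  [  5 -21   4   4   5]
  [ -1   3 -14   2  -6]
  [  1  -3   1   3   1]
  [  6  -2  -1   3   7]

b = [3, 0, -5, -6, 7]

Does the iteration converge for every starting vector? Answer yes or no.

yes

Diagonal D = diag(12, -21, -14, 3, 7); L, U strict lower/upper.
Jacobi T = -D⁻¹(L+U): T[2,3] = -(2)/(-14) = +0.1429; T[2,2] = 0.
  T[0,:] = [+0.0000 -0.1667 -0.3333 +0.0833 -0.2500]
  T[1,:] = [+0.2381 +0.0000 +0.1905 +0.1905 +0.2381]
  T[2,:] = [-0.0714 +0.2143 +0.0000 +0.1429 -0.4286]
  T[3,:] = [-0.3333 +1.0000 -0.3333 +0.0000 -0.3333]
  T[4,:] = [-0.8571 +0.2857 +0.1429 -0.4286 +0.0000]
eigenvalue magnitudes: 0.8934, 0.4871, 0.4871, 0.4407, 0.2138.
ρ = 0.8934; 0.8934 < 1 ⇒ converges.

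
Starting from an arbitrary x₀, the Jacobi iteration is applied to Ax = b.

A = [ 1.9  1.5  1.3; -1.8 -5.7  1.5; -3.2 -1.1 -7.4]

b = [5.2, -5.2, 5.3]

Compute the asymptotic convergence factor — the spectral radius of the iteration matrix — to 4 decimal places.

0.7627

Let D = diag(1.9, -5.7, -7.4); L, U the strict triangles.
Jacobi: T = -D⁻¹(L+U), T[2,1] = -(-1.1)/(-7.4) = -0.1486; T[2,2] = 0.
  T[0,:] = [+0.0000  -0.7895  -0.6842]
  T[1,:] = [-0.3158  +0.0000  +0.2632]
  T[2,:] = [-0.4324  -0.1486  +0.0000]
eigenvalue magnitudes: 0.7627, 0.6455, 0.1172.
spectral radius ρ = 0.7627; 0.7627 < 1: convergent.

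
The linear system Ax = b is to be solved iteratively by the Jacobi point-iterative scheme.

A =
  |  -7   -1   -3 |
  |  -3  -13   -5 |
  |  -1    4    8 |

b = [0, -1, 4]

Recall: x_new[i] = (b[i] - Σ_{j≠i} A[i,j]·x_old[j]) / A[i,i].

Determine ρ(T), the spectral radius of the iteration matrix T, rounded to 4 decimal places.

0.5058

Write A = D+L+U with D = diag(-7, -13, 8).
Jacobi T = -D⁻¹(L+U): T[2,0] = -(-1)/(8) = +0.1250; T[2,2] = 0.
  T[0,:] = [+0.0000, -0.1429, -0.4286]
  T[1,:] = [-0.2308, +0.0000, -0.3846]
  T[2,:] = [+0.1250, -0.5000, +0.0000]
|λ(T)| sorted: 0.5058, 0.2901, 0.2901.
spectral radius ρ = 0.5058; 0.5058 < 1, so it converges for any x₀.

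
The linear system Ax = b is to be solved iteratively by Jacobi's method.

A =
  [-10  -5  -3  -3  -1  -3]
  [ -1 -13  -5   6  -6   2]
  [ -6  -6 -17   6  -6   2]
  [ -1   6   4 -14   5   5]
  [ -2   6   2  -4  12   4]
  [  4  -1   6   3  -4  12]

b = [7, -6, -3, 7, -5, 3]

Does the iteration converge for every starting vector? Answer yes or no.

no

Diagonal D = diag(-10, -13, -17, -14, 12, 12); L, U strict lower/upper.
T_J = -D⁻¹(L+U): T[0,2] = -(-3)/(-10) = -0.3000; T[0,0] = 0.
  T[0,:] = [+0.0000, -0.5000, -0.3000, -0.3000, -0.1000, -0.3000]
  T[1,:] = [-0.0769, +0.0000, -0.3846, +0.4615, -0.4615, +0.1538]
  T[2,:] = [-0.3529, -0.3529, +0.0000, +0.3529, -0.3529, +0.1176]
  T[3,:] = [-0.0714, +0.4286, +0.2857, +0.0000, +0.3571, +0.3571]
  T[4,:] = [+0.1667, -0.5000, -0.1667, +0.3333, +0.0000, -0.3333]
  T[5,:] = [-0.3333, +0.0833, -0.5000, -0.2500, +0.3333, +0.0000]
eigenvalue magnitudes: 1.1482, 0.5524, 0.5524, 0.4037, 0.3027, 0.3027.
ρ(T) = max|λ| = 1.1482; 1.1482 > 1, so it fails to converge.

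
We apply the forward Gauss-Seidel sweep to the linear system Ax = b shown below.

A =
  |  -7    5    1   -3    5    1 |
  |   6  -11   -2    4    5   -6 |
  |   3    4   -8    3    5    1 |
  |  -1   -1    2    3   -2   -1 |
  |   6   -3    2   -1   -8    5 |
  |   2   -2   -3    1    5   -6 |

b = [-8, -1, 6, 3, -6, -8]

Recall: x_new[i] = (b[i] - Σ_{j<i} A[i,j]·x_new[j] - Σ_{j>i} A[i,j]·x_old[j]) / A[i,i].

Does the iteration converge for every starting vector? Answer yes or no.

Write A = D+L+U with D = diag(-7, -11, -8, 3, -8, -6).
Gauss-Seidel: T = -(D+L)⁻¹U, row 0 first, T[0,4] = -(5)/(-7) = +0.7143; later rows by forward substitution.
  T[0,:] = [+0.0000  +0.7143  +0.1429  -0.4286  +0.7143  +0.1429]
  T[1,:] = [+0.0000  +0.3896  -0.1039  +0.1299  +0.8442  -0.4675]
  T[2,:] = [+0.0000  +0.4627  +0.0016  +0.2792  +1.3149  -0.0552]
  T[3,:] = [+0.0000  +0.0595  +0.0119  -0.2857  +0.3095  +0.2619]
  T[4,:] = [+0.0000  +0.4978  +0.1450  -0.2646  +0.5092  +0.8609]
  T[5,:] = [+0.0000  +0.3017  +0.2043  -0.5939  -0.2248  +0.9922]
moduli |λ_i(T)| = 1.2500, 0.4711, 0.4711, 0.2544, 0.0958, 0.0000.
ρ(T) = max|λ| = 1.2500; 1.2500 > 1, so it fails to converge.

no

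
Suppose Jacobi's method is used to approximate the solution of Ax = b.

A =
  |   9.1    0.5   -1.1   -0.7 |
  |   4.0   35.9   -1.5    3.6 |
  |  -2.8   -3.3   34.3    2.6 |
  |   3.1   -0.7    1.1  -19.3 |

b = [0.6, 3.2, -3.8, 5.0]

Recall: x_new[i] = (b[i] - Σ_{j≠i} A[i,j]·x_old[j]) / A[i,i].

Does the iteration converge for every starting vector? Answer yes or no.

Split A = D + L + U, D = diag(9.1, 35.9, 34.3, -19.3).
T_J = -D⁻¹(L+U): T[2,0] = -(-2.8)/(34.3) = +0.0816; T[2,2] = 0.
  T[0,:] = [+0.0000 -0.0549 +0.1209 +0.0769]
  T[1,:] = [-0.1114 +0.0000 +0.0418 -0.1003]
  T[2,:] = [+0.0816 +0.0962 +0.0000 -0.0758]
  T[3,:] = [+0.1606 -0.0363 +0.0570 +0.0000]
|roots of det(T-λI)|: 0.1820, 0.1444, 0.1444, 0.0754.
ρ = 0.1820; 0.1820 < 1 ⇒ converges.

yes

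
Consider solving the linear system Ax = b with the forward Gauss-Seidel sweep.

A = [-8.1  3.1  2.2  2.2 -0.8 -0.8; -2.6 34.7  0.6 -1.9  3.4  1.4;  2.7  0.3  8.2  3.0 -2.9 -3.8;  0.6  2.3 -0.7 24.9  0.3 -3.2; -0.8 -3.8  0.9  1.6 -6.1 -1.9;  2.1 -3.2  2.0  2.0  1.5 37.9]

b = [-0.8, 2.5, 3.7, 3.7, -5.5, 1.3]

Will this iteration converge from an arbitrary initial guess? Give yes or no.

yes

Split A = D + L + U, D = diag(-8.1, 34.7, 8.2, 24.9, -6.1, 37.9).
GS T = -(D+L)⁻¹U: row 0 first, T[0,2] = -(2.2)/(-8.1) = +0.2716; later rows by forward substitution.
  T[0,:] = [+0.0000, +0.3827, +0.2716, +0.2716, -0.0988, -0.0988]
  T[1,:] = [+0.0000, +0.0287, +0.0031, +0.0751, -0.1054, -0.0477]
  T[2,:] = [+0.0000, -0.1271, -0.0895, -0.4580, +0.3900, +0.4977]
  T[3,:] = [+0.0000, -0.0154, -0.0093, -0.0264, +0.0110, +0.1493]
  T[4,:] = [+0.0000, -0.0909, -0.0532, -0.1569, +0.1390, -0.1562]
  T[5,:] = [+0.0000, -0.0077, -0.0075, +0.0231, -0.0301, -0.0265]
|eigenvalues of T|: 0.1667, 0.1350, 0.1350, 0.0278, 0.0060, 0.0000.
ρ(T) = max|λ| = 0.1667; 0.1667 < 1: convergent.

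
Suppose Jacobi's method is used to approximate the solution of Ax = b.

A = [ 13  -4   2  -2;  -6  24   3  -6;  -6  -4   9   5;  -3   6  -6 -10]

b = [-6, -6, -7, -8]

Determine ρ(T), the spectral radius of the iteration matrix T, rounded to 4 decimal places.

0.6896

A = D + L + U where D = diag(13, 24, 9, -10).
Jacobi: T = -D⁻¹(L+U), T[1,2] = -(3)/(24) = -0.1250; T[1,1] = 0.
  T[0,:] = [+0.0000 +0.3077 -0.1538 +0.1538]
  T[1,:] = [+0.2500 +0.0000 -0.1250 +0.2500]
  T[2,:] = [+0.6667 +0.4444 +0.0000 -0.5556]
  T[3,:] = [-0.3000 +0.6000 -0.6000 +0.0000]
eigenvalue magnitudes: 0.6896, 0.5692, 0.5692, 0.2238.
ρ = 0.6896; 0.6896 < 1, so it converges for any x₀.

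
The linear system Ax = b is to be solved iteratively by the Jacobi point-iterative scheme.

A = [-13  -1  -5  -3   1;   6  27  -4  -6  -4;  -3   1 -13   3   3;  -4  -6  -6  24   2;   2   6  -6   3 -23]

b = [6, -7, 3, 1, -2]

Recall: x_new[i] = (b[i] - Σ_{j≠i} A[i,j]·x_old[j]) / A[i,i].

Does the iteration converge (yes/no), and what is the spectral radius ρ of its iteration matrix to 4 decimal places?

yes, ρ = 0.5094

Diagonal D = diag(-13, 27, -13, 24, -23); L, U strict lower/upper.
Jacobi: T = -D⁻¹(L+U), T[3,2] = -(-6)/(24) = +0.2500; T[3,3] = 0.
  T[0,:] = [+0.0000, -0.0769, -0.3846, -0.2308, +0.0769]
  T[1,:] = [-0.2222, +0.0000, +0.1481, +0.2222, +0.1481]
  T[2,:] = [-0.2308, +0.0769, +0.0000, +0.2308, +0.2308]
  T[3,:] = [+0.1667, +0.2500, +0.2500, +0.0000, -0.0833]
  T[4,:] = [+0.0870, +0.2609, -0.2609, +0.1304, +0.0000]
|eigenvalues of T|: 0.5094, 0.2831, 0.2831, 0.0683, 0.0683.
ρ(T) = max|λ| = 0.5094; 0.5094 < 1, so it converges for any x₀.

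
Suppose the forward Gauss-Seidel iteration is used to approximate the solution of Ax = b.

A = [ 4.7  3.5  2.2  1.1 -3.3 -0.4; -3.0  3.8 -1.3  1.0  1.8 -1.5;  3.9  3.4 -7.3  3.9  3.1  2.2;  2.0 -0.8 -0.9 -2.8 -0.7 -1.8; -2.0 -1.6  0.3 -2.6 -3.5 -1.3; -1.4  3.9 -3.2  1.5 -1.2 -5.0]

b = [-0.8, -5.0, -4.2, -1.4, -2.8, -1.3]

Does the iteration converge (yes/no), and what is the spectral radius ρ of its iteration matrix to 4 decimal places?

no, ρ = 1.3114

Let D = diag(4.7, 3.8, -7.3, -2.8, -3.5, -5); L, U the strict triangles.
Gauss-Seidel: T = -(D+L)⁻¹U, row 0 first, T[0,5] = -(-0.4)/(4.7) = +0.0851; later rows by forward substitution.
  T[0,:] = [+0.0000 -0.7447 -0.4681 -0.2340 +0.7021 +0.0851]
  T[1,:] = [+0.0000 -0.5879 -0.0274 -0.4479 +0.0806 +0.4619]
  T[2,:] = [+0.0000 -0.6717 -0.2629 +0.2006 +0.8373 +0.5620]
  T[3,:] = [+0.0000 -0.1481 -0.2420 -0.1037 -0.0407 -0.8947]
  T[4,:] = [+0.0000 +0.7467 +0.4373 +0.4327 -0.3361 +0.0816]
  T[5,:] = [+0.0000 -0.0438 +0.1003 -0.5472 -0.6011 -0.3112]
eigenvalue magnitudes: 1.3114, 0.7471, 0.4650, 0.0881, 0.0881, 0.0000.
ρ(T) = max|λ| = 1.3114; 1.3114 > 1: divergent.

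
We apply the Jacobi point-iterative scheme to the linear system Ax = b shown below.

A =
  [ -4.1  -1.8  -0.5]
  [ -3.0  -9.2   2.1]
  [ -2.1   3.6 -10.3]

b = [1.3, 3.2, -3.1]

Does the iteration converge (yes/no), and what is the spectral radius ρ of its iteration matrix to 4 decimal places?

Diagonal D = diag(-4.1, -9.2, -10.3); L, U strict lower/upper.
Jacobi T = -D⁻¹(L+U): T[0,2] = -(-0.5)/(-4.1) = -0.1220; T[0,0] = 0.
  T[0,:] = [+0.0000 -0.4390 -0.1220]
  T[1,:] = [-0.3261 +0.0000 +0.2283]
  T[2,:] = [-0.2039 +0.3495 +0.0000]
|eigenvalues of T|: 0.5563, 0.4033, 0.1530.
ρ(T) = max|λ| = 0.5563; 0.5563 < 1: convergent.

yes, ρ = 0.5563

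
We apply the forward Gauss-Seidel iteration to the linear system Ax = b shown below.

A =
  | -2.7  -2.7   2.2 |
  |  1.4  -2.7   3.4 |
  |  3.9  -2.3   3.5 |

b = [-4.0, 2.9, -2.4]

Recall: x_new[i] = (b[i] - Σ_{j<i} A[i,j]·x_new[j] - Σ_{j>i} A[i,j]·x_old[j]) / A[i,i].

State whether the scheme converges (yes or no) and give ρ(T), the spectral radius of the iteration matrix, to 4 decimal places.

no, ρ = 1.3561

A = D + L + U where D = diag(-2.7, -2.7, 3.5).
GS T = -(D+L)⁻¹U: row 0 first, T[0,1] = -(-2.7)/(-2.7) = -1.0000; later rows by forward substitution.
  T[0,:] = [+0.0000, -1.0000, +0.8148]
  T[1,:] = [+0.0000, -0.5185, +1.6818]
  T[2,:] = [+0.0000, +0.7735, +0.1972]
eigenvalue magnitudes: 1.3561, 1.0348, 0.0000.
spectral radius ρ = 1.3561; 1.3561 > 1 ⇒ diverges.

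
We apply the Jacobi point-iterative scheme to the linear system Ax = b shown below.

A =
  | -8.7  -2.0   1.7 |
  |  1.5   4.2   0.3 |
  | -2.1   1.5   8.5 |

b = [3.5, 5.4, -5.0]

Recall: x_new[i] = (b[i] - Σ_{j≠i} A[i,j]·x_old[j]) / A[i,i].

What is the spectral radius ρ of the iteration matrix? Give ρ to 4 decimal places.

Write A = D+L+U with D = diag(-8.7, 4.2, 8.5).
T_J = -D⁻¹(L+U): T[0,2] = -(1.7)/(-8.7) = +0.1954; T[0,0] = 0.
  T[0,:] = [+0.0000, -0.2299, +0.1954]
  T[1,:] = [-0.3571, +0.0000, -0.0714]
  T[2,:] = [+0.2471, -0.1765, +0.0000]
|roots of det(T-λI)|: 0.4259, 0.2961, 0.1298.
spectral radius ρ = 0.4259; 0.4259 < 1 ⇒ converges.

0.4259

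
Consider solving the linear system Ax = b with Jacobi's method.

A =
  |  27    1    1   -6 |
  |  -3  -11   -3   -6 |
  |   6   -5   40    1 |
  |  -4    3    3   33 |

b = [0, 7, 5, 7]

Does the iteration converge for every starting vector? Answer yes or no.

yes

Let D = diag(27, -11, 40, 33); L, U the strict triangles.
T_J = -D⁻¹(L+U): T[1,3] = -(-6)/(-11) = -0.5455; T[1,1] = 0.
  T[0,:] = [+0.0000  -0.0370  -0.0370  +0.2222]
  T[1,:] = [-0.2727  +0.0000  -0.2727  -0.5455]
  T[2,:] = [-0.1500  +0.1250  +0.0000  -0.0250]
  T[3,:] = [+0.1212  -0.0909  -0.0909  +0.0000]
moduli |λ_i(T)| = 0.3425, 0.1850, 0.1850, 0.0901.
ρ(T) = max|λ| = 0.3425; 0.3425 < 1: convergent.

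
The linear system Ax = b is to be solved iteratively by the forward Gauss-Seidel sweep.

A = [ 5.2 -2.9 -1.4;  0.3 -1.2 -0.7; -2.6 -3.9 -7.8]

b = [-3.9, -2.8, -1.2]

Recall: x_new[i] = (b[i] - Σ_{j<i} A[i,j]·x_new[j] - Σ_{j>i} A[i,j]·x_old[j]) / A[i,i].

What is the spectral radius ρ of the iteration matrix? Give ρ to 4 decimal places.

Diagonal D = diag(5.2, -1.2, -7.8); L, U strict lower/upper.
GS T = -(D+L)⁻¹U: row 0 first, T[0,2] = -(-1.4)/(5.2) = +0.2692; later rows by forward substitution.
  T[0,:] = [+0.0000  +0.5577  +0.2692]
  T[1,:] = [+0.0000  +0.1394  -0.5160]
  T[2,:] = [+0.0000  -0.2556  +0.1683]
|λ(T)| sorted: 0.5173, 0.2096, 0.0000.
ρ(T) = max|λ| = 0.5173; 0.5173 < 1, so it converges for any x₀.

0.5173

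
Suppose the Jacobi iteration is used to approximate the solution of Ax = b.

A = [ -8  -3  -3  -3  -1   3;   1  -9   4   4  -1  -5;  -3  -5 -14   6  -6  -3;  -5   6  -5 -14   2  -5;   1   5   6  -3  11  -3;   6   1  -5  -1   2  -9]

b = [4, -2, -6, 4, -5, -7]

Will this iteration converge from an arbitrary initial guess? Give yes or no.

Let D = diag(-8, -9, -14, -14, 11, -9); L, U the strict triangles.
Jacobi: T = -D⁻¹(L+U), T[5,4] = -(2)/(-9) = +0.2222; T[5,5] = 0.
  T[0,:] = [+0.0000 -0.3750 -0.3750 -0.3750 -0.1250 +0.3750]
  T[1,:] = [+0.1111 +0.0000 +0.4444 +0.4444 -0.1111 -0.5556]
  T[2,:] = [-0.2143 -0.3571 +0.0000 +0.4286 -0.4286 -0.2143]
  T[3,:] = [-0.3571 +0.4286 -0.3571 +0.0000 +0.1429 -0.3571]
  T[4,:] = [-0.0909 -0.4545 -0.5455 +0.2727 +0.0000 +0.2727]
  T[5,:] = [+0.6667 +0.1111 -0.5556 -0.1111 +0.2222 +0.0000]
|λ(T)| sorted: 1.1347, 0.7534, 0.7534, 0.4094, 0.3187, 0.3187.
ρ = 1.1347; 1.1347 > 1 ⇒ diverges.

no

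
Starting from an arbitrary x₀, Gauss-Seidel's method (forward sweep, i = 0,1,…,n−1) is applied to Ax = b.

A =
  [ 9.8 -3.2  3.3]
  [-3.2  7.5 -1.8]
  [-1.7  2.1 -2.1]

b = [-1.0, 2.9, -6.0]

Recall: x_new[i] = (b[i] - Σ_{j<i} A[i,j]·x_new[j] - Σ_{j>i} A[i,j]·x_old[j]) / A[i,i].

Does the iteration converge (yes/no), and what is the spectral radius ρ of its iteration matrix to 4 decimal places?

yes, ρ = 0.2878

Diagonal D = diag(9.8, 7.5, -2.1); L, U strict lower/upper.
Gauss-Seidel: T = -(D+L)⁻¹U, row 0 first, T[0,1] = -(-3.2)/(9.8) = +0.3265; later rows by forward substitution.
  T[0,:] = [+0.0000  +0.3265  -0.3367]
  T[1,:] = [+0.0000  +0.1393  +0.0963]
  T[2,:] = [+0.0000  -0.1250  +0.3689]
eigenvalue magnitudes: 0.2878, 0.2204, 0.0000.
ρ = 0.2878; 0.2878 < 1: convergent.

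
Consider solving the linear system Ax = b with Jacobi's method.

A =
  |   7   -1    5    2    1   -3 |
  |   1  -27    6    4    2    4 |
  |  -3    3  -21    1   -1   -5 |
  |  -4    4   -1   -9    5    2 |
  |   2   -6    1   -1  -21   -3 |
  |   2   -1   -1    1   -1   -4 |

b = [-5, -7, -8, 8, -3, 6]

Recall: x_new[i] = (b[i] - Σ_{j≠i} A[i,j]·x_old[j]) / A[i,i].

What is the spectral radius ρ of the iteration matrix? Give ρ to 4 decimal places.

Split A = D + L + U, D = diag(7, -27, -21, -9, -21, -4).
Jacobi: T = -D⁻¹(L+U), T[2,3] = -(1)/(-21) = +0.0476; T[2,2] = 0.
  T[0,:] = [+0.0000, +0.1429, -0.7143, -0.2857, -0.1429, +0.4286]
  T[1,:] = [+0.0370, +0.0000, +0.2222, +0.1481, +0.0741, +0.1481]
  T[2,:] = [-0.1429, +0.1429, +0.0000, +0.0476, -0.0476, -0.2381]
  T[3,:] = [-0.4444, +0.4444, -0.1111, +0.0000, +0.5556, +0.2222]
  T[4,:] = [+0.0952, -0.2857, +0.0476, -0.0476, +0.0000, -0.1429]
  T[5,:] = [+0.5000, -0.2500, -0.2500, +0.2500, -0.2500, +0.0000]
|λ(T)| sorted: 0.7340, 0.5683, 0.5683, 0.3072, 0.3072, 0.0506.
ρ = 0.7340; 0.7340 < 1 ⇒ converges.

0.7340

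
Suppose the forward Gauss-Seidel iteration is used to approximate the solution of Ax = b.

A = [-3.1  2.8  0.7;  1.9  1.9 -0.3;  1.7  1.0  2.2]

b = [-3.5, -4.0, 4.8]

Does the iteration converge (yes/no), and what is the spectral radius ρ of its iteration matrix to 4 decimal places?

Diagonal D = diag(-3.1, 1.9, 2.2); L, U strict lower/upper.
GS T = -(D+L)⁻¹U: row 0 first, T[0,2] = -(0.7)/(-3.1) = +0.2258; later rows by forward substitution.
  T[0,:] = [+0.0000, +0.9032, +0.2258]
  T[1,:] = [+0.0000, -0.9032, -0.0679]
  T[2,:] = [+0.0000, -0.2874, -0.1436]
|λ(T)| sorted: 0.9281, 0.1187, 0.0000.
spectral radius ρ = 0.9281; 0.9281 < 1: convergent.

yes, ρ = 0.9281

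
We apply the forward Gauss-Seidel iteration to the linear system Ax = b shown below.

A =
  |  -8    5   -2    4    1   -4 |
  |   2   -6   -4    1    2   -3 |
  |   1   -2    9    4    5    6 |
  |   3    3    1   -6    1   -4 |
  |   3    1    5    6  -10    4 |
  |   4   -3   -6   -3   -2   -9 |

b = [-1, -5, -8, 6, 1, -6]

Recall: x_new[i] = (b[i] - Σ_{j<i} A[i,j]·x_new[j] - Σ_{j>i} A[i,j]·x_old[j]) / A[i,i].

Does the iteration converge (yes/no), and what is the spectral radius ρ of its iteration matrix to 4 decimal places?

Diagonal D = diag(-8, -6, 9, -6, -10, -9); L, U strict lower/upper.
GS T = -(D+L)⁻¹U: row 0 first, T[0,1] = -(5)/(-8) = +0.6250; later rows by forward substitution.
  T[0,:] = [+0.0000 +0.6250 -0.2500 +0.5000 +0.1250 -0.5000]
  T[1,:] = [+0.0000 +0.2083 -0.7500 +0.3333 +0.3750 -0.6667]
  T[2,:] = [+0.0000 -0.0231 -0.1389 -0.4259 -0.4861 -0.7593]
  T[3,:] = [+0.0000 +0.4128 -0.5231 +0.3457 +0.3356 -1.3765]
  T[4,:] = [+0.0000 +0.4444 -0.5333 +0.1778 +0.0333 -1.0222]
  T[5,:] = [+0.0000 -0.0126 +0.5244 +0.2403 +0.1353 +1.1922]
moduli |λ_i(T)| = 1.2416, 0.3437, 0.2438, 0.2438, 0.2163, 0.0000.
ρ(T) = max|λ| = 1.2416; 1.2416 > 1: divergent.

no, ρ = 1.2416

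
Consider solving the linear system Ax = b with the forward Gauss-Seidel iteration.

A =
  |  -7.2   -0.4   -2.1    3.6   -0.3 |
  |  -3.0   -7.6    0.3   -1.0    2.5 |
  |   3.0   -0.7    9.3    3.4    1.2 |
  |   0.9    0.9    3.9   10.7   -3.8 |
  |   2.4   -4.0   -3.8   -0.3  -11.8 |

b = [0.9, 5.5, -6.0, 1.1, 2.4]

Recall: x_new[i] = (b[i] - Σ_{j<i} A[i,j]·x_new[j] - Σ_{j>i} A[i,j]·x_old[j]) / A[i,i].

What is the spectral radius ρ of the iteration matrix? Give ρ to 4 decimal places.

0.5568

Split A = D + L + U, D = diag(-7.2, -7.6, 9.3, 10.7, -11.8).
GS T = -(D+L)⁻¹U: row 0 first, T[0,2] = -(-2.1)/(-7.2) = -0.2917; later rows by forward substitution.
  T[0,:] = [+0.0000, -0.0556, -0.2917, +0.5000, -0.0417]
  T[1,:] = [+0.0000, +0.0219, +0.1546, -0.3289, +0.3454]
  T[2,:] = [+0.0000, +0.0196, +0.1057, -0.5516, -0.0896]
  T[3,:] = [+0.0000, -0.0043, -0.0270, +0.1867, +0.3622]
  T[4,:] = [+0.0000, -0.0249, -0.1451, +0.3861, -0.1059]
|roots of det(T-λI)|: 0.5568, 0.2607, 0.0829, 0.0048, 0.0000.
ρ(T) = max|λ| = 0.5568; 0.5568 < 1, so it converges for any x₀.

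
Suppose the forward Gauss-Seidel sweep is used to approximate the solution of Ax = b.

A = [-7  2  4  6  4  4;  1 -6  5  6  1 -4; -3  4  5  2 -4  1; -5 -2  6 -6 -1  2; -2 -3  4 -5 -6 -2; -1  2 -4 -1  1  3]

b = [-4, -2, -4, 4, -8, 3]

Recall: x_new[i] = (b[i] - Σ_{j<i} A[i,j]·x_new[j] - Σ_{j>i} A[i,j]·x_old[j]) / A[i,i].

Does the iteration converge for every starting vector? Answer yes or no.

no

A = D + L + U where D = diag(-7, -6, 5, -6, -6, 3).
GS T = -(D+L)⁻¹U: row 0 first, T[0,2] = -(4)/(-7) = +0.5714; later rows by forward substitution.
  T[0,:] = [+0.0000 +0.2857 +0.5714 +0.8571 +0.5714 +0.5714]
  T[1,:] = [+0.0000 +0.0476 +0.9286 +1.1429 +0.2619 -0.5714]
  T[2,:] = [+0.0000 +0.1333 -0.4000 -0.8000 +0.9333 +0.6000]
  T[3,:] = [+0.0000 -0.1206 -1.1857 -1.8952 +0.2032 +0.6476]
  T[4,:] = [+0.0000 +0.0704 +0.0667 +0.1889 +0.1315 -0.3778]
  T[5,:] = [+0.0000 +0.1776 -1.3794 -2.2376 +1.2842 +1.7132]
eigenvalue magnitudes: 1.6271, 0.7813, 0.7813, 0.0421, 0.0421, 0.0000.
spectral radius ρ = 1.6271; 1.6271 > 1, so it fails to converge.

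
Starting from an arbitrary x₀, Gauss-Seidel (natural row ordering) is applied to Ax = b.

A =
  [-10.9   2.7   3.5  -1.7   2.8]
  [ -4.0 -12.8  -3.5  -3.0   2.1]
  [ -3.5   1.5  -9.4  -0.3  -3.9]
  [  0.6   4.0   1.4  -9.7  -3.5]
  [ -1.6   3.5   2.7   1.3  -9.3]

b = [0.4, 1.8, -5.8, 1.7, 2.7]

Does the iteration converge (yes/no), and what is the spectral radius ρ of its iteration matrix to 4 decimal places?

yes, ρ = 0.6825

A = D + L + U where D = diag(-10.9, -12.8, -9.4, -9.7, -9.3).
GS T = -(D+L)⁻¹U: row 0 first, T[0,3] = -(-1.7)/(-10.9) = -0.1560; later rows by forward substitution.
  T[0,:] = [+0.0000  +0.2477  +0.3211  -0.1560  +0.2569]
  T[1,:] = [+0.0000  -0.0774  -0.3738  -0.1856  +0.0838]
  T[2,:] = [+0.0000  -0.1046  -0.1792  -0.0035  -0.4972]
  T[3,:] = [+0.0000  -0.0317  -0.1601  -0.0867  -0.3821]
  T[4,:] = [+0.0000  -0.1065  -0.2703  -0.0562  -0.2104]
eigenvalue magnitudes: 0.6825, 0.1109, 0.0421, 0.0421, 0.0000.
spectral radius ρ = 0.6825; 0.6825 < 1, so it converges for any x₀.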